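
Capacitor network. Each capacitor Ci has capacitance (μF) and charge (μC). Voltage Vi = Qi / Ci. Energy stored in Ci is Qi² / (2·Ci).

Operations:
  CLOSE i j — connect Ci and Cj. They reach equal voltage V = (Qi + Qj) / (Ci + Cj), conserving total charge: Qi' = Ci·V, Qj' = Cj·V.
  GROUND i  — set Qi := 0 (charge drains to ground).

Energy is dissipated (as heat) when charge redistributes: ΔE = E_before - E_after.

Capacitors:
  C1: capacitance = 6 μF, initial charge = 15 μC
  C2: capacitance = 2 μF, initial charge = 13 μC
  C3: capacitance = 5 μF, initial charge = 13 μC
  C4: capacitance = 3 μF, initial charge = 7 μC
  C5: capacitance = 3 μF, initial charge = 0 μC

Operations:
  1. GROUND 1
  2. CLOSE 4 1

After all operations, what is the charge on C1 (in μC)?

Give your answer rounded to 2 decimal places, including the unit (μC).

Answer: 4.67 μC

Derivation:
Initial: C1(6μF, Q=15μC, V=2.50V), C2(2μF, Q=13μC, V=6.50V), C3(5μF, Q=13μC, V=2.60V), C4(3μF, Q=7μC, V=2.33V), C5(3μF, Q=0μC, V=0.00V)
Op 1: GROUND 1: Q1=0; energy lost=18.750
Op 2: CLOSE 4-1: Q_total=7.00, C_total=9.00, V=0.78; Q4=2.33, Q1=4.67; dissipated=5.444
Final charges: Q1=4.67, Q2=13.00, Q3=13.00, Q4=2.33, Q5=0.00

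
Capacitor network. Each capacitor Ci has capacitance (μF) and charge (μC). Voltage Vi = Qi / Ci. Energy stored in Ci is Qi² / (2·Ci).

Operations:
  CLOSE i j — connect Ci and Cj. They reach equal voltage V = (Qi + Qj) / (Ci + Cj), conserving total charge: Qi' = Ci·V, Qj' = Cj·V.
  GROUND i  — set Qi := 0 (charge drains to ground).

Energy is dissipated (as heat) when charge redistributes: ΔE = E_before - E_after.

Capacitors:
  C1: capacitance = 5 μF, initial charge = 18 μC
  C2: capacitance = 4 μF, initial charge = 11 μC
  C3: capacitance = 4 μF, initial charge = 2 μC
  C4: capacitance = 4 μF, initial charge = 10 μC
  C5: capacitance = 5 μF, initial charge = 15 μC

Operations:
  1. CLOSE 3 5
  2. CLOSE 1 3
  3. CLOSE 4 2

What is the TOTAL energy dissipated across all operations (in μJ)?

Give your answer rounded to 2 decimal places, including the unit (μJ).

Answer: 10.26 μJ

Derivation:
Initial: C1(5μF, Q=18μC, V=3.60V), C2(4μF, Q=11μC, V=2.75V), C3(4μF, Q=2μC, V=0.50V), C4(4μF, Q=10μC, V=2.50V), C5(5μF, Q=15μC, V=3.00V)
Op 1: CLOSE 3-5: Q_total=17.00, C_total=9.00, V=1.89; Q3=7.56, Q5=9.44; dissipated=6.944
Op 2: CLOSE 1-3: Q_total=25.56, C_total=9.00, V=2.84; Q1=14.20, Q3=11.36; dissipated=3.253
Op 3: CLOSE 4-2: Q_total=21.00, C_total=8.00, V=2.62; Q4=10.50, Q2=10.50; dissipated=0.062
Total dissipated: 10.260 μJ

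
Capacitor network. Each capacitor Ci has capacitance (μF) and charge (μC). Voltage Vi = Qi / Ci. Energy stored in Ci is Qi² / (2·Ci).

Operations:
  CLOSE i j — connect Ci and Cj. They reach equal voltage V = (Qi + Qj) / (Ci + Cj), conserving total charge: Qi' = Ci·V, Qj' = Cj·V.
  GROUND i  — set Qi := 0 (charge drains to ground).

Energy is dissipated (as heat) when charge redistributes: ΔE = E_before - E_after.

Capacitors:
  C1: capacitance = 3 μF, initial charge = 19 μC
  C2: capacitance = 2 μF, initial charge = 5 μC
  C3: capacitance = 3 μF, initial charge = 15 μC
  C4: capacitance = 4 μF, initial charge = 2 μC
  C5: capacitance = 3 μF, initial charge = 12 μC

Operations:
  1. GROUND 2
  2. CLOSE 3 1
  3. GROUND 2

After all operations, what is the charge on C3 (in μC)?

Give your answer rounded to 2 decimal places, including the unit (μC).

Initial: C1(3μF, Q=19μC, V=6.33V), C2(2μF, Q=5μC, V=2.50V), C3(3μF, Q=15μC, V=5.00V), C4(4μF, Q=2μC, V=0.50V), C5(3μF, Q=12μC, V=4.00V)
Op 1: GROUND 2: Q2=0; energy lost=6.250
Op 2: CLOSE 3-1: Q_total=34.00, C_total=6.00, V=5.67; Q3=17.00, Q1=17.00; dissipated=1.333
Op 3: GROUND 2: Q2=0; energy lost=0.000
Final charges: Q1=17.00, Q2=0.00, Q3=17.00, Q4=2.00, Q5=12.00

Answer: 17.00 μC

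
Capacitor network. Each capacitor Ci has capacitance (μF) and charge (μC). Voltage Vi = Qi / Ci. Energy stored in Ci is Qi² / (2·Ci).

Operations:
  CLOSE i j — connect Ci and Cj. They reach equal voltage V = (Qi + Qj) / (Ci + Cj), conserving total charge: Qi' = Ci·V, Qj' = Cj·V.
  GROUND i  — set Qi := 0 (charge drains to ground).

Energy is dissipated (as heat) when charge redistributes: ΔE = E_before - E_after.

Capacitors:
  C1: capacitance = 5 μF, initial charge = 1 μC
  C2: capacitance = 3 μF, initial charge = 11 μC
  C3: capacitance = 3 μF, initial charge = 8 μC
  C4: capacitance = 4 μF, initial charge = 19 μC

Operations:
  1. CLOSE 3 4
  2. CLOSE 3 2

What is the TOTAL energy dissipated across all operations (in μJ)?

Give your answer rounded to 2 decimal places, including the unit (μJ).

Answer: 3.75 μJ

Derivation:
Initial: C1(5μF, Q=1μC, V=0.20V), C2(3μF, Q=11μC, V=3.67V), C3(3μF, Q=8μC, V=2.67V), C4(4μF, Q=19μC, V=4.75V)
Op 1: CLOSE 3-4: Q_total=27.00, C_total=7.00, V=3.86; Q3=11.57, Q4=15.43; dissipated=3.720
Op 2: CLOSE 3-2: Q_total=22.57, C_total=6.00, V=3.76; Q3=11.29, Q2=11.29; dissipated=0.027
Total dissipated: 3.747 μJ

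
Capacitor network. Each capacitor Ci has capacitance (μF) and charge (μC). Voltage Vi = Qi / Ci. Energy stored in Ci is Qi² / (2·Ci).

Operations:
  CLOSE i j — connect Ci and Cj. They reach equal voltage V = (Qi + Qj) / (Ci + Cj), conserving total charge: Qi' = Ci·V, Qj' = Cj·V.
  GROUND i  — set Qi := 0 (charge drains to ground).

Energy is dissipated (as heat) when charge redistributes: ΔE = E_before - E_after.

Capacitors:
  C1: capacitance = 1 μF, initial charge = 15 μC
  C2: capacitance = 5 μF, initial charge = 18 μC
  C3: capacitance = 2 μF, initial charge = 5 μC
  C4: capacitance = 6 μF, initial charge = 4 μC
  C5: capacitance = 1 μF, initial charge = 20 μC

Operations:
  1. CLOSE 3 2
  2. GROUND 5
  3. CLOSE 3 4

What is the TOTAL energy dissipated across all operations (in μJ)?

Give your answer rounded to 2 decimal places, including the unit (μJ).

Initial: C1(1μF, Q=15μC, V=15.00V), C2(5μF, Q=18μC, V=3.60V), C3(2μF, Q=5μC, V=2.50V), C4(6μF, Q=4μC, V=0.67V), C5(1μF, Q=20μC, V=20.00V)
Op 1: CLOSE 3-2: Q_total=23.00, C_total=7.00, V=3.29; Q3=6.57, Q2=16.43; dissipated=0.864
Op 2: GROUND 5: Q5=0; energy lost=200.000
Op 3: CLOSE 3-4: Q_total=10.57, C_total=8.00, V=1.32; Q3=2.64, Q4=7.93; dissipated=5.145
Total dissipated: 206.009 μJ

Answer: 206.01 μJ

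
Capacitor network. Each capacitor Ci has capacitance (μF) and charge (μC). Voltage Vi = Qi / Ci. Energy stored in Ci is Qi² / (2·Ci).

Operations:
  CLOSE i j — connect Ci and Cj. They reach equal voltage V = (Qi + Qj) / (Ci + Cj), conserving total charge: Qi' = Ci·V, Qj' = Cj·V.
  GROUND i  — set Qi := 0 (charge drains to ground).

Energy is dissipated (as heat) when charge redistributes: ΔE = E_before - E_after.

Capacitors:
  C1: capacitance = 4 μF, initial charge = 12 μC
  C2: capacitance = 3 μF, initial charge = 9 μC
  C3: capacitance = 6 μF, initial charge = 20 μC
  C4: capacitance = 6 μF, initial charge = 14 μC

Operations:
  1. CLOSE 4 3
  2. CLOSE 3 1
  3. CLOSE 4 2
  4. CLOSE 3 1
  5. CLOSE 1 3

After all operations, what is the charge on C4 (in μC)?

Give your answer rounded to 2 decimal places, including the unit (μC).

Initial: C1(4μF, Q=12μC, V=3.00V), C2(3μF, Q=9μC, V=3.00V), C3(6μF, Q=20μC, V=3.33V), C4(6μF, Q=14μC, V=2.33V)
Op 1: CLOSE 4-3: Q_total=34.00, C_total=12.00, V=2.83; Q4=17.00, Q3=17.00; dissipated=1.500
Op 2: CLOSE 3-1: Q_total=29.00, C_total=10.00, V=2.90; Q3=17.40, Q1=11.60; dissipated=0.033
Op 3: CLOSE 4-2: Q_total=26.00, C_total=9.00, V=2.89; Q4=17.33, Q2=8.67; dissipated=0.028
Op 4: CLOSE 3-1: Q_total=29.00, C_total=10.00, V=2.90; Q3=17.40, Q1=11.60; dissipated=0.000
Op 5: CLOSE 1-3: Q_total=29.00, C_total=10.00, V=2.90; Q1=11.60, Q3=17.40; dissipated=0.000
Final charges: Q1=11.60, Q2=8.67, Q3=17.40, Q4=17.33

Answer: 17.33 μC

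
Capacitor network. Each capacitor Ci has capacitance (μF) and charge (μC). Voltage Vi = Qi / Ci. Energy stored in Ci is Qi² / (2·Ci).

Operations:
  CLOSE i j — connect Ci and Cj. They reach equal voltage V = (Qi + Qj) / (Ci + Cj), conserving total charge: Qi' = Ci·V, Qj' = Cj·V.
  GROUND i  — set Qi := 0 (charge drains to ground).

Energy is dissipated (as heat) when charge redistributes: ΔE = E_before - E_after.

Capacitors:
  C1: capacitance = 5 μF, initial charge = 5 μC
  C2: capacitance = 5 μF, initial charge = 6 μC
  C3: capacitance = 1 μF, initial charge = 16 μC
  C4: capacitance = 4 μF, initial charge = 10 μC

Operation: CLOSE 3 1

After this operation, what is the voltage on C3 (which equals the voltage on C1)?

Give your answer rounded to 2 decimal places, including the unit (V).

Answer: 3.50 V

Derivation:
Initial: C1(5μF, Q=5μC, V=1.00V), C2(5μF, Q=6μC, V=1.20V), C3(1μF, Q=16μC, V=16.00V), C4(4μF, Q=10μC, V=2.50V)
Op 1: CLOSE 3-1: Q_total=21.00, C_total=6.00, V=3.50; Q3=3.50, Q1=17.50; dissipated=93.750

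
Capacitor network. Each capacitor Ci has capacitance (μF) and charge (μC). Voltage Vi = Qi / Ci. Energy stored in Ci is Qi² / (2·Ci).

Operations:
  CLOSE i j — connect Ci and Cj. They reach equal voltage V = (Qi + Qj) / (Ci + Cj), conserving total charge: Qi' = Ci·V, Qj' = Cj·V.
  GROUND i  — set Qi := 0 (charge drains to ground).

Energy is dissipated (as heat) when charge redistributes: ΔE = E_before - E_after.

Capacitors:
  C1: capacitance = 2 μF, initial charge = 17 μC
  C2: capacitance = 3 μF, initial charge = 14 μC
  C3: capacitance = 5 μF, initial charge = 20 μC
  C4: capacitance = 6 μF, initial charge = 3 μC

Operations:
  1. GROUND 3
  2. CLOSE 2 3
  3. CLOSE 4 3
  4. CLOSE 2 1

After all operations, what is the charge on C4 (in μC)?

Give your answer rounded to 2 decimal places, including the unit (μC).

Initial: C1(2μF, Q=17μC, V=8.50V), C2(3μF, Q=14μC, V=4.67V), C3(5μF, Q=20μC, V=4.00V), C4(6μF, Q=3μC, V=0.50V)
Op 1: GROUND 3: Q3=0; energy lost=40.000
Op 2: CLOSE 2-3: Q_total=14.00, C_total=8.00, V=1.75; Q2=5.25, Q3=8.75; dissipated=20.417
Op 3: CLOSE 4-3: Q_total=11.75, C_total=11.00, V=1.07; Q4=6.41, Q3=5.34; dissipated=2.131
Op 4: CLOSE 2-1: Q_total=22.25, C_total=5.00, V=4.45; Q2=13.35, Q1=8.90; dissipated=27.337
Final charges: Q1=8.90, Q2=13.35, Q3=5.34, Q4=6.41

Answer: 6.41 μC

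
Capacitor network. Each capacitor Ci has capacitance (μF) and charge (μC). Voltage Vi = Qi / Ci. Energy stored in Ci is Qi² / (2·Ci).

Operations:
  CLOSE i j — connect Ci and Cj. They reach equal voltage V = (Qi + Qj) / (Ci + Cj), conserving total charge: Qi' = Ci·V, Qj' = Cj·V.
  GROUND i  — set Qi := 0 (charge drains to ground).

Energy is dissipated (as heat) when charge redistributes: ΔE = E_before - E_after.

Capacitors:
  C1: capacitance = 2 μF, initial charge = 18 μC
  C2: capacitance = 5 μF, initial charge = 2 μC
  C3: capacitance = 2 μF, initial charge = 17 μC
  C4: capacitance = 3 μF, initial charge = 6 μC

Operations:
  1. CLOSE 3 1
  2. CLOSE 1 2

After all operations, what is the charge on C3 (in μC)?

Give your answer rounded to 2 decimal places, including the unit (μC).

Answer: 17.50 μC

Derivation:
Initial: C1(2μF, Q=18μC, V=9.00V), C2(5μF, Q=2μC, V=0.40V), C3(2μF, Q=17μC, V=8.50V), C4(3μF, Q=6μC, V=2.00V)
Op 1: CLOSE 3-1: Q_total=35.00, C_total=4.00, V=8.75; Q3=17.50, Q1=17.50; dissipated=0.125
Op 2: CLOSE 1-2: Q_total=19.50, C_total=7.00, V=2.79; Q1=5.57, Q2=13.93; dissipated=49.802
Final charges: Q1=5.57, Q2=13.93, Q3=17.50, Q4=6.00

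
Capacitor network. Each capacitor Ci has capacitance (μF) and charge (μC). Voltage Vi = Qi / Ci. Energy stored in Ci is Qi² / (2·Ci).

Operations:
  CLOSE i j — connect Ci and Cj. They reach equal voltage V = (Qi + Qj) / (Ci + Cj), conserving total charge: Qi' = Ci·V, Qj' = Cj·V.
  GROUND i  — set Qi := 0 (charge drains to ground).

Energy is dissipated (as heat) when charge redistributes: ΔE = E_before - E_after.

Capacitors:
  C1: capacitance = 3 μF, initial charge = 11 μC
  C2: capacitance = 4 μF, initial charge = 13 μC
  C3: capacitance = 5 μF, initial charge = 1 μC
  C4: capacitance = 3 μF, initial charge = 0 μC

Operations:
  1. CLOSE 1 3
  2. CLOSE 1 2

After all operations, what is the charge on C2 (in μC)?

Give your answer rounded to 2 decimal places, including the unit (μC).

Answer: 10.00 μC

Derivation:
Initial: C1(3μF, Q=11μC, V=3.67V), C2(4μF, Q=13μC, V=3.25V), C3(5μF, Q=1μC, V=0.20V), C4(3μF, Q=0μC, V=0.00V)
Op 1: CLOSE 1-3: Q_total=12.00, C_total=8.00, V=1.50; Q1=4.50, Q3=7.50; dissipated=11.267
Op 2: CLOSE 1-2: Q_total=17.50, C_total=7.00, V=2.50; Q1=7.50, Q2=10.00; dissipated=2.625
Final charges: Q1=7.50, Q2=10.00, Q3=7.50, Q4=0.00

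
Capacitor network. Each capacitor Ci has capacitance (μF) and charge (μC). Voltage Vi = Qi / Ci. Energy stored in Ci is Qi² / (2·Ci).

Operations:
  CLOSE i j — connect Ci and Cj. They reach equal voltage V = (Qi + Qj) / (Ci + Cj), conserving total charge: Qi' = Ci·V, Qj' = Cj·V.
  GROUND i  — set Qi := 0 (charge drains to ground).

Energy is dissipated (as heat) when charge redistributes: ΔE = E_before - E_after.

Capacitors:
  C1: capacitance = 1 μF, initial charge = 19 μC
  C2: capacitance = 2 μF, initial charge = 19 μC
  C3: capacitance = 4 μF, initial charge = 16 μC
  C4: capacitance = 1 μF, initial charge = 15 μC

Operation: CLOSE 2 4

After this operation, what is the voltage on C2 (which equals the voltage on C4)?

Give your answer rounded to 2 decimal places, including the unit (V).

Initial: C1(1μF, Q=19μC, V=19.00V), C2(2μF, Q=19μC, V=9.50V), C3(4μF, Q=16μC, V=4.00V), C4(1μF, Q=15μC, V=15.00V)
Op 1: CLOSE 2-4: Q_total=34.00, C_total=3.00, V=11.33; Q2=22.67, Q4=11.33; dissipated=10.083

Answer: 11.33 V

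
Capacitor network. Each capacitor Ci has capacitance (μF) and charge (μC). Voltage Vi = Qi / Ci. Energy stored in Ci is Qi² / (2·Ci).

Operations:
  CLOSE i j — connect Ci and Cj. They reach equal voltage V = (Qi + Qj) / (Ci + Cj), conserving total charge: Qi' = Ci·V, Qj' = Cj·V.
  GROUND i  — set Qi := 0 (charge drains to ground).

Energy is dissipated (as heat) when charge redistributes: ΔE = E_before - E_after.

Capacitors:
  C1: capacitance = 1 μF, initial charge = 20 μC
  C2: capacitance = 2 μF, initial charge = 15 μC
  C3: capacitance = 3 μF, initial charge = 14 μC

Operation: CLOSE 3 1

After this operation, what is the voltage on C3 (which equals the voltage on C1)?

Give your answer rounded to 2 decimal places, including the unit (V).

Initial: C1(1μF, Q=20μC, V=20.00V), C2(2μF, Q=15μC, V=7.50V), C3(3μF, Q=14μC, V=4.67V)
Op 1: CLOSE 3-1: Q_total=34.00, C_total=4.00, V=8.50; Q3=25.50, Q1=8.50; dissipated=88.167

Answer: 8.50 V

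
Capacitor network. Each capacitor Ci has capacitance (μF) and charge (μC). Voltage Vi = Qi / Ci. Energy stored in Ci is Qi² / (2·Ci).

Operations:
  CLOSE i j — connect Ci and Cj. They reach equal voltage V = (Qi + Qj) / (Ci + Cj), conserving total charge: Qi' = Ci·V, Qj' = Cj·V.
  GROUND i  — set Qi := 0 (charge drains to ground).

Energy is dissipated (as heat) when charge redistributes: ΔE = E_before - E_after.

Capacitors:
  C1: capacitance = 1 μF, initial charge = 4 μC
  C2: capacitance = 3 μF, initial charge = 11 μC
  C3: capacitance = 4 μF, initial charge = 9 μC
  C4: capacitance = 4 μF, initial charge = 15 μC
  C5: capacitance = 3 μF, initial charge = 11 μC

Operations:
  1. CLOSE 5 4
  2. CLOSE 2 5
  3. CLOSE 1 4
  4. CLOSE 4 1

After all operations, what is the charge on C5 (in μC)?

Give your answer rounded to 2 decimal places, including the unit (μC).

Answer: 11.07 μC

Derivation:
Initial: C1(1μF, Q=4μC, V=4.00V), C2(3μF, Q=11μC, V=3.67V), C3(4μF, Q=9μC, V=2.25V), C4(4μF, Q=15μC, V=3.75V), C5(3μF, Q=11μC, V=3.67V)
Op 1: CLOSE 5-4: Q_total=26.00, C_total=7.00, V=3.71; Q5=11.14, Q4=14.86; dissipated=0.006
Op 2: CLOSE 2-5: Q_total=22.14, C_total=6.00, V=3.69; Q2=11.07, Q5=11.07; dissipated=0.002
Op 3: CLOSE 1-4: Q_total=18.86, C_total=5.00, V=3.77; Q1=3.77, Q4=15.09; dissipated=0.033
Op 4: CLOSE 4-1: Q_total=18.86, C_total=5.00, V=3.77; Q4=15.09, Q1=3.77; dissipated=0.000
Final charges: Q1=3.77, Q2=11.07, Q3=9.00, Q4=15.09, Q5=11.07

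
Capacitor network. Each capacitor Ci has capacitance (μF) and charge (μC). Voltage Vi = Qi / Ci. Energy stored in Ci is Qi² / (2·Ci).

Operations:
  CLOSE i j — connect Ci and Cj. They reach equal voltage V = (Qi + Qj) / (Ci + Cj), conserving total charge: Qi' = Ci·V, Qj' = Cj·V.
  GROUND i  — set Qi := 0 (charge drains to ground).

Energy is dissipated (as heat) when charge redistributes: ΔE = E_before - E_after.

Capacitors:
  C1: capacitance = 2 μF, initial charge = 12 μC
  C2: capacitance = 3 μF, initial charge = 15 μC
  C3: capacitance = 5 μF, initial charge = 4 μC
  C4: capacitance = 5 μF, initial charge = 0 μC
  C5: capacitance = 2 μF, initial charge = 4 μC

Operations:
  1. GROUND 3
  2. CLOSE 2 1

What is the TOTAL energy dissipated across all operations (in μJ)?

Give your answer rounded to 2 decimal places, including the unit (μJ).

Answer: 2.20 μJ

Derivation:
Initial: C1(2μF, Q=12μC, V=6.00V), C2(3μF, Q=15μC, V=5.00V), C3(5μF, Q=4μC, V=0.80V), C4(5μF, Q=0μC, V=0.00V), C5(2μF, Q=4μC, V=2.00V)
Op 1: GROUND 3: Q3=0; energy lost=1.600
Op 2: CLOSE 2-1: Q_total=27.00, C_total=5.00, V=5.40; Q2=16.20, Q1=10.80; dissipated=0.600
Total dissipated: 2.200 μJ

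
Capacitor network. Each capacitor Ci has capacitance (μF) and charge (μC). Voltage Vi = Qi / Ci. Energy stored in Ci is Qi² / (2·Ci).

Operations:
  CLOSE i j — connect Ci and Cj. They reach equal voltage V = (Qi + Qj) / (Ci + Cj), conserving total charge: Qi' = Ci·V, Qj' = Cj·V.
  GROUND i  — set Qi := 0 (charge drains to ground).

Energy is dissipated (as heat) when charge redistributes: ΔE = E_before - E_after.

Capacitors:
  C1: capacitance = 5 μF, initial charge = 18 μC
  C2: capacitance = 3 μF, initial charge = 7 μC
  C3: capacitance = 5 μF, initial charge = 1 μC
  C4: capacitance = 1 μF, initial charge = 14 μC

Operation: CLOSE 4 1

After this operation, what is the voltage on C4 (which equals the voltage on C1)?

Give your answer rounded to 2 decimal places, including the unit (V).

Answer: 5.33 V

Derivation:
Initial: C1(5μF, Q=18μC, V=3.60V), C2(3μF, Q=7μC, V=2.33V), C3(5μF, Q=1μC, V=0.20V), C4(1μF, Q=14μC, V=14.00V)
Op 1: CLOSE 4-1: Q_total=32.00, C_total=6.00, V=5.33; Q4=5.33, Q1=26.67; dissipated=45.067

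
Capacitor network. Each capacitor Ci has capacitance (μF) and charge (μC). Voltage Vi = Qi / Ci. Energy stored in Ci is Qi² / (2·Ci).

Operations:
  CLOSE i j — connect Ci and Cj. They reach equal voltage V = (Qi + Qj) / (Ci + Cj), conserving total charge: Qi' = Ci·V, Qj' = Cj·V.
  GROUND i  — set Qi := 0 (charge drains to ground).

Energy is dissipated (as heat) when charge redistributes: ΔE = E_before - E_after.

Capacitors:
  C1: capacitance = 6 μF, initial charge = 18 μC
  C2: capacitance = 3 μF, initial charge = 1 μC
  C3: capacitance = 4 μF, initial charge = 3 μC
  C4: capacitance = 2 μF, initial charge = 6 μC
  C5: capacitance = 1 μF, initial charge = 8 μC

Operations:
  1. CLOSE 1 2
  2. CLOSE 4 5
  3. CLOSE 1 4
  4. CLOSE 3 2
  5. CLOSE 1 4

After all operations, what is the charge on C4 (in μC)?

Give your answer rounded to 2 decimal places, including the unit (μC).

Answer: 5.50 μC

Derivation:
Initial: C1(6μF, Q=18μC, V=3.00V), C2(3μF, Q=1μC, V=0.33V), C3(4μF, Q=3μC, V=0.75V), C4(2μF, Q=6μC, V=3.00V), C5(1μF, Q=8μC, V=8.00V)
Op 1: CLOSE 1-2: Q_total=19.00, C_total=9.00, V=2.11; Q1=12.67, Q2=6.33; dissipated=7.111
Op 2: CLOSE 4-5: Q_total=14.00, C_total=3.00, V=4.67; Q4=9.33, Q5=4.67; dissipated=8.333
Op 3: CLOSE 1-4: Q_total=22.00, C_total=8.00, V=2.75; Q1=16.50, Q4=5.50; dissipated=4.898
Op 4: CLOSE 3-2: Q_total=9.33, C_total=7.00, V=1.33; Q3=5.33, Q2=4.00; dissipated=1.588
Op 5: CLOSE 1-4: Q_total=22.00, C_total=8.00, V=2.75; Q1=16.50, Q4=5.50; dissipated=0.000
Final charges: Q1=16.50, Q2=4.00, Q3=5.33, Q4=5.50, Q5=4.67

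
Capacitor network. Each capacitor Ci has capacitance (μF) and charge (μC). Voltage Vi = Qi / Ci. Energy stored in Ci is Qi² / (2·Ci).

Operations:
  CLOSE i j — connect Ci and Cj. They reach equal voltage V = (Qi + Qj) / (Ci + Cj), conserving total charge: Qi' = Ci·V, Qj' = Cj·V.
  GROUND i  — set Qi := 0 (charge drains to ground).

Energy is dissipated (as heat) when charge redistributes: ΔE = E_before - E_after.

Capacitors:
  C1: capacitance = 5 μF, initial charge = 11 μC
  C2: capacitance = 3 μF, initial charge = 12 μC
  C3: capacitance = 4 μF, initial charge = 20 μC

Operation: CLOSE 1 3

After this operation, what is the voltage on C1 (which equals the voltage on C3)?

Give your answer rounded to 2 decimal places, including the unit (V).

Answer: 3.44 V

Derivation:
Initial: C1(5μF, Q=11μC, V=2.20V), C2(3μF, Q=12μC, V=4.00V), C3(4μF, Q=20μC, V=5.00V)
Op 1: CLOSE 1-3: Q_total=31.00, C_total=9.00, V=3.44; Q1=17.22, Q3=13.78; dissipated=8.711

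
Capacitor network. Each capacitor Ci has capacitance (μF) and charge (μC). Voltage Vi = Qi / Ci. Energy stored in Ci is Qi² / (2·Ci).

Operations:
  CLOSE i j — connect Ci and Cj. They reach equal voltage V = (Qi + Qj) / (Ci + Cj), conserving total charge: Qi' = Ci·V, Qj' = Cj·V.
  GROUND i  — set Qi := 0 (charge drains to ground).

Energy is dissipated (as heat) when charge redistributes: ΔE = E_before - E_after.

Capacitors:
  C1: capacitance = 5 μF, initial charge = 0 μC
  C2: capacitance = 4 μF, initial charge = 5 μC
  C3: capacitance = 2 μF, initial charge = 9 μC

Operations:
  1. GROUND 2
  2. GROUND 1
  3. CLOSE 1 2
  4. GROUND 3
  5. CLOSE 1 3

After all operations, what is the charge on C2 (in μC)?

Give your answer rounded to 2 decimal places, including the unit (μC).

Initial: C1(5μF, Q=0μC, V=0.00V), C2(4μF, Q=5μC, V=1.25V), C3(2μF, Q=9μC, V=4.50V)
Op 1: GROUND 2: Q2=0; energy lost=3.125
Op 2: GROUND 1: Q1=0; energy lost=0.000
Op 3: CLOSE 1-2: Q_total=0.00, C_total=9.00, V=0.00; Q1=0.00, Q2=0.00; dissipated=0.000
Op 4: GROUND 3: Q3=0; energy lost=20.250
Op 5: CLOSE 1-3: Q_total=0.00, C_total=7.00, V=0.00; Q1=0.00, Q3=0.00; dissipated=0.000
Final charges: Q1=0.00, Q2=0.00, Q3=0.00

Answer: 0.00 μC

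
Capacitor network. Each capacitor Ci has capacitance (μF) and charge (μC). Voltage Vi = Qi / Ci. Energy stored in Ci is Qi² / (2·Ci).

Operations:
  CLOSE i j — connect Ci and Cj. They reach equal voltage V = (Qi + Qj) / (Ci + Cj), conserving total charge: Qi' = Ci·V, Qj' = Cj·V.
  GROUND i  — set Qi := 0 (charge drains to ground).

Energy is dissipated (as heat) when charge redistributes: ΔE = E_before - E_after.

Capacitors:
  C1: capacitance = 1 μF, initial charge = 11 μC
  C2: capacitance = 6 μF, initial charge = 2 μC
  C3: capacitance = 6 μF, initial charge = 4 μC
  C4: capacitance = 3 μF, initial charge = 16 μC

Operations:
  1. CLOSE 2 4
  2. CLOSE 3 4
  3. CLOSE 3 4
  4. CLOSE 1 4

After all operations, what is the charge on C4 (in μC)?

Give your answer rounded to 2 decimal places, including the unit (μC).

Answer: 10.75 μC

Derivation:
Initial: C1(1μF, Q=11μC, V=11.00V), C2(6μF, Q=2μC, V=0.33V), C3(6μF, Q=4μC, V=0.67V), C4(3μF, Q=16μC, V=5.33V)
Op 1: CLOSE 2-4: Q_total=18.00, C_total=9.00, V=2.00; Q2=12.00, Q4=6.00; dissipated=25.000
Op 2: CLOSE 3-4: Q_total=10.00, C_total=9.00, V=1.11; Q3=6.67, Q4=3.33; dissipated=1.778
Op 3: CLOSE 3-4: Q_total=10.00, C_total=9.00, V=1.11; Q3=6.67, Q4=3.33; dissipated=0.000
Op 4: CLOSE 1-4: Q_total=14.33, C_total=4.00, V=3.58; Q1=3.58, Q4=10.75; dissipated=36.671
Final charges: Q1=3.58, Q2=12.00, Q3=6.67, Q4=10.75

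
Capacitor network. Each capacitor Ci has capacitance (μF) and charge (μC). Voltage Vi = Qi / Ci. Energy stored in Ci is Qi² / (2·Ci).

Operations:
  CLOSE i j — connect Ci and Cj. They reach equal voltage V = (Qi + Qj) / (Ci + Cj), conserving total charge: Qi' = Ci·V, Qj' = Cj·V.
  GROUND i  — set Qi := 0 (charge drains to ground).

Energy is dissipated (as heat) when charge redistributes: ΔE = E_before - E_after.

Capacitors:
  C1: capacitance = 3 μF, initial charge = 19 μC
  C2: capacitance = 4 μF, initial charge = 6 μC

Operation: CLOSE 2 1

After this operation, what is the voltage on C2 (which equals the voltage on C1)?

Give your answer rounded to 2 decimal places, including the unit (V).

Initial: C1(3μF, Q=19μC, V=6.33V), C2(4μF, Q=6μC, V=1.50V)
Op 1: CLOSE 2-1: Q_total=25.00, C_total=7.00, V=3.57; Q2=14.29, Q1=10.71; dissipated=20.024

Answer: 3.57 V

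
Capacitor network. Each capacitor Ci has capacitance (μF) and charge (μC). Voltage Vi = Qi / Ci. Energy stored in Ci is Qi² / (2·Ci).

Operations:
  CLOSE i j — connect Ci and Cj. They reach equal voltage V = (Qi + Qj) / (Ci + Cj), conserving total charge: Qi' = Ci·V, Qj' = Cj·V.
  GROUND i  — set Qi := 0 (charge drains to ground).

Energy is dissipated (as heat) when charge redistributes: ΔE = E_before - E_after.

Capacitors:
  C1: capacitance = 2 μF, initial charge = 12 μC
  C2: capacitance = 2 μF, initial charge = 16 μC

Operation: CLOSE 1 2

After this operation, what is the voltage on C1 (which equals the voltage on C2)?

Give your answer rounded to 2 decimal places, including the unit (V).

Answer: 7.00 V

Derivation:
Initial: C1(2μF, Q=12μC, V=6.00V), C2(2μF, Q=16μC, V=8.00V)
Op 1: CLOSE 1-2: Q_total=28.00, C_total=4.00, V=7.00; Q1=14.00, Q2=14.00; dissipated=2.000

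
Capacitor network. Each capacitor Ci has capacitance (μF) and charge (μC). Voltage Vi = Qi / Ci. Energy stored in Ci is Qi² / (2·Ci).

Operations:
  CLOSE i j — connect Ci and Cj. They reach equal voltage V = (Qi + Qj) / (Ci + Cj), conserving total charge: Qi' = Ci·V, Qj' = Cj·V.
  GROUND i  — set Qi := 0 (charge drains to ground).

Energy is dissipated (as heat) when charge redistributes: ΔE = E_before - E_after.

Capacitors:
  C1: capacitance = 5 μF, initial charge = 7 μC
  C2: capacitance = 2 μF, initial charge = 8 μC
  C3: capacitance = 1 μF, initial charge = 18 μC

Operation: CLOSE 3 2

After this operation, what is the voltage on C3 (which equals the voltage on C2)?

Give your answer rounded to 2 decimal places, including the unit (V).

Answer: 8.67 V

Derivation:
Initial: C1(5μF, Q=7μC, V=1.40V), C2(2μF, Q=8μC, V=4.00V), C3(1μF, Q=18μC, V=18.00V)
Op 1: CLOSE 3-2: Q_total=26.00, C_total=3.00, V=8.67; Q3=8.67, Q2=17.33; dissipated=65.333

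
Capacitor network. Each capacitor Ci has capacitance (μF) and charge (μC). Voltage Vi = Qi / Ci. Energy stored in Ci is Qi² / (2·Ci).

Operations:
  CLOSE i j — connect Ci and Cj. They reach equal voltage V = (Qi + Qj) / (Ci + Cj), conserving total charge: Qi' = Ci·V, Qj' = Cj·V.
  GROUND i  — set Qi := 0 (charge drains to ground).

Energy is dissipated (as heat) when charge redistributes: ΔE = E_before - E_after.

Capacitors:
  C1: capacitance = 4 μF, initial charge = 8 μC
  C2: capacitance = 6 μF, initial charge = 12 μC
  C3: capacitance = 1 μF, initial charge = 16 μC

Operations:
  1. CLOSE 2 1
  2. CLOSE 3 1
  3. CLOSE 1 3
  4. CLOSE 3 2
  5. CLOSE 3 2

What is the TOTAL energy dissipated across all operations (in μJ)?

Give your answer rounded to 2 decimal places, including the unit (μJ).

Initial: C1(4μF, Q=8μC, V=2.00V), C2(6μF, Q=12μC, V=2.00V), C3(1μF, Q=16μC, V=16.00V)
Op 1: CLOSE 2-1: Q_total=20.00, C_total=10.00, V=2.00; Q2=12.00, Q1=8.00; dissipated=0.000
Op 2: CLOSE 3-1: Q_total=24.00, C_total=5.00, V=4.80; Q3=4.80, Q1=19.20; dissipated=78.400
Op 3: CLOSE 1-3: Q_total=24.00, C_total=5.00, V=4.80; Q1=19.20, Q3=4.80; dissipated=0.000
Op 4: CLOSE 3-2: Q_total=16.80, C_total=7.00, V=2.40; Q3=2.40, Q2=14.40; dissipated=3.360
Op 5: CLOSE 3-2: Q_total=16.80, C_total=7.00, V=2.40; Q3=2.40, Q2=14.40; dissipated=0.000
Total dissipated: 81.760 μJ

Answer: 81.76 μJ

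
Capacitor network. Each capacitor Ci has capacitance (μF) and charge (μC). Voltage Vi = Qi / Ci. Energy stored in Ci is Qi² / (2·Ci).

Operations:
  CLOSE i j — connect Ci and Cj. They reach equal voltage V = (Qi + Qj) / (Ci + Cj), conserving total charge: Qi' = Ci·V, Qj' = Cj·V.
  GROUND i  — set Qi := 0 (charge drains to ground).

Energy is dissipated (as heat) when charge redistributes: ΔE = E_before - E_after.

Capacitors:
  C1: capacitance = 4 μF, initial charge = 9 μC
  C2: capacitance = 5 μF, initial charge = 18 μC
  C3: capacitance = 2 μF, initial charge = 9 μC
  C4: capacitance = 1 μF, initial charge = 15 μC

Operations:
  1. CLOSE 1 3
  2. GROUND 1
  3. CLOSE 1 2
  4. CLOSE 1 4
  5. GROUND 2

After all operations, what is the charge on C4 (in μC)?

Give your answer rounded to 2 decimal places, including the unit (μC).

Initial: C1(4μF, Q=9μC, V=2.25V), C2(5μF, Q=18μC, V=3.60V), C3(2μF, Q=9μC, V=4.50V), C4(1μF, Q=15μC, V=15.00V)
Op 1: CLOSE 1-3: Q_total=18.00, C_total=6.00, V=3.00; Q1=12.00, Q3=6.00; dissipated=3.375
Op 2: GROUND 1: Q1=0; energy lost=18.000
Op 3: CLOSE 1-2: Q_total=18.00, C_total=9.00, V=2.00; Q1=8.00, Q2=10.00; dissipated=14.400
Op 4: CLOSE 1-4: Q_total=23.00, C_total=5.00, V=4.60; Q1=18.40, Q4=4.60; dissipated=67.600
Op 5: GROUND 2: Q2=0; energy lost=10.000
Final charges: Q1=18.40, Q2=0.00, Q3=6.00, Q4=4.60

Answer: 4.60 μC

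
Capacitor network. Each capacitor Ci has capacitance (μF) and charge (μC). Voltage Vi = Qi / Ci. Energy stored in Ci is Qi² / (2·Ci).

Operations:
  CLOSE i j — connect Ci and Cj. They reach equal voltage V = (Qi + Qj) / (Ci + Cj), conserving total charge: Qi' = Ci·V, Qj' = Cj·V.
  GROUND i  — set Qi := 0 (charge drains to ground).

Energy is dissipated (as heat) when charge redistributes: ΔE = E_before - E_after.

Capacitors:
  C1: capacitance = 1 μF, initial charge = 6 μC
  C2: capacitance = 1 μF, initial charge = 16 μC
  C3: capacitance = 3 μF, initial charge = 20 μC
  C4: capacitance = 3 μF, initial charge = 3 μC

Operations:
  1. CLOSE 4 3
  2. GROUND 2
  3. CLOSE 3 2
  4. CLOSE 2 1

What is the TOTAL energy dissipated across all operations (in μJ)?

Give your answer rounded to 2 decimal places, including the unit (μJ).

Initial: C1(1μF, Q=6μC, V=6.00V), C2(1μF, Q=16μC, V=16.00V), C3(3μF, Q=20μC, V=6.67V), C4(3μF, Q=3μC, V=1.00V)
Op 1: CLOSE 4-3: Q_total=23.00, C_total=6.00, V=3.83; Q4=11.50, Q3=11.50; dissipated=24.083
Op 2: GROUND 2: Q2=0; energy lost=128.000
Op 3: CLOSE 3-2: Q_total=11.50, C_total=4.00, V=2.88; Q3=8.62, Q2=2.88; dissipated=5.510
Op 4: CLOSE 2-1: Q_total=8.88, C_total=2.00, V=4.44; Q2=4.44, Q1=4.44; dissipated=2.441
Total dissipated: 160.035 μJ

Answer: 160.04 μJ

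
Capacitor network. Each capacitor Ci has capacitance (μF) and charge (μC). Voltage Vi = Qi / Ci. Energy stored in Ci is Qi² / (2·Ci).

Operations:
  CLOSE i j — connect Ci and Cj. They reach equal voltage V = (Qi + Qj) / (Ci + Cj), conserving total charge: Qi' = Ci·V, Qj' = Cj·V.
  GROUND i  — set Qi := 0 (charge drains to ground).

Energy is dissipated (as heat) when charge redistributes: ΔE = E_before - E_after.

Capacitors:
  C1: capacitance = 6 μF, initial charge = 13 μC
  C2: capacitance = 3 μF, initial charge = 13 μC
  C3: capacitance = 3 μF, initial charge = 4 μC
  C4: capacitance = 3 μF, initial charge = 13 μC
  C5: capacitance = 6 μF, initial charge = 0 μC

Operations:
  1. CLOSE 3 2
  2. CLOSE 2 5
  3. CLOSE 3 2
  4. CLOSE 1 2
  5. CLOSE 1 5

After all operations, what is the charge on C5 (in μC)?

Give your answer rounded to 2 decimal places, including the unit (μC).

Initial: C1(6μF, Q=13μC, V=2.17V), C2(3μF, Q=13μC, V=4.33V), C3(3μF, Q=4μC, V=1.33V), C4(3μF, Q=13μC, V=4.33V), C5(6μF, Q=0μC, V=0.00V)
Op 1: CLOSE 3-2: Q_total=17.00, C_total=6.00, V=2.83; Q3=8.50, Q2=8.50; dissipated=6.750
Op 2: CLOSE 2-5: Q_total=8.50, C_total=9.00, V=0.94; Q2=2.83, Q5=5.67; dissipated=8.028
Op 3: CLOSE 3-2: Q_total=11.33, C_total=6.00, V=1.89; Q3=5.67, Q2=5.67; dissipated=2.676
Op 4: CLOSE 1-2: Q_total=18.67, C_total=9.00, V=2.07; Q1=12.44, Q2=6.22; dissipated=0.077
Op 5: CLOSE 1-5: Q_total=18.11, C_total=12.00, V=1.51; Q1=9.06, Q5=9.06; dissipated=1.914
Final charges: Q1=9.06, Q2=6.22, Q3=5.67, Q4=13.00, Q5=9.06

Answer: 9.06 μC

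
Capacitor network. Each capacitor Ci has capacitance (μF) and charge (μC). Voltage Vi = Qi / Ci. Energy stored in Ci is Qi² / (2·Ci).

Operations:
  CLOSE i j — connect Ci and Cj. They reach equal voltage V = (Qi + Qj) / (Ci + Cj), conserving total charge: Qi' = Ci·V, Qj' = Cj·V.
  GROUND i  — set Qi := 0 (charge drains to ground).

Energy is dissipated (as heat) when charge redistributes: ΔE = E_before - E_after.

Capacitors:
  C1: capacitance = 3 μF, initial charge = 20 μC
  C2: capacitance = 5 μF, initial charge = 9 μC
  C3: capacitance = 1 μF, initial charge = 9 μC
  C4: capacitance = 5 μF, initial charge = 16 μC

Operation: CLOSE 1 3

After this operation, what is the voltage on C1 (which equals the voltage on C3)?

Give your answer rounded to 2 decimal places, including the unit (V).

Answer: 7.25 V

Derivation:
Initial: C1(3μF, Q=20μC, V=6.67V), C2(5μF, Q=9μC, V=1.80V), C3(1μF, Q=9μC, V=9.00V), C4(5μF, Q=16μC, V=3.20V)
Op 1: CLOSE 1-3: Q_total=29.00, C_total=4.00, V=7.25; Q1=21.75, Q3=7.25; dissipated=2.042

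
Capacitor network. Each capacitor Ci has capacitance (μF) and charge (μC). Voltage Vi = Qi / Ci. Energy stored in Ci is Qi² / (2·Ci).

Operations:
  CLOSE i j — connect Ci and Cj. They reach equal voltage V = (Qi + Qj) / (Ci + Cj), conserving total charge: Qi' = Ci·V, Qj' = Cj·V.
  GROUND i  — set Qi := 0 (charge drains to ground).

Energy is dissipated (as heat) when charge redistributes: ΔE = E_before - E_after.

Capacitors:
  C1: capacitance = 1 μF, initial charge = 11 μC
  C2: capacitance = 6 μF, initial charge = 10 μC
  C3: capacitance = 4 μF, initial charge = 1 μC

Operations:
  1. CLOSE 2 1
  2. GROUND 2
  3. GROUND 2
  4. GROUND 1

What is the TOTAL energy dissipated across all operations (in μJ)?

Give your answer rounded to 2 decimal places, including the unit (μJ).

Answer: 68.83 μJ

Derivation:
Initial: C1(1μF, Q=11μC, V=11.00V), C2(6μF, Q=10μC, V=1.67V), C3(4μF, Q=1μC, V=0.25V)
Op 1: CLOSE 2-1: Q_total=21.00, C_total=7.00, V=3.00; Q2=18.00, Q1=3.00; dissipated=37.333
Op 2: GROUND 2: Q2=0; energy lost=27.000
Op 3: GROUND 2: Q2=0; energy lost=0.000
Op 4: GROUND 1: Q1=0; energy lost=4.500
Total dissipated: 68.833 μJ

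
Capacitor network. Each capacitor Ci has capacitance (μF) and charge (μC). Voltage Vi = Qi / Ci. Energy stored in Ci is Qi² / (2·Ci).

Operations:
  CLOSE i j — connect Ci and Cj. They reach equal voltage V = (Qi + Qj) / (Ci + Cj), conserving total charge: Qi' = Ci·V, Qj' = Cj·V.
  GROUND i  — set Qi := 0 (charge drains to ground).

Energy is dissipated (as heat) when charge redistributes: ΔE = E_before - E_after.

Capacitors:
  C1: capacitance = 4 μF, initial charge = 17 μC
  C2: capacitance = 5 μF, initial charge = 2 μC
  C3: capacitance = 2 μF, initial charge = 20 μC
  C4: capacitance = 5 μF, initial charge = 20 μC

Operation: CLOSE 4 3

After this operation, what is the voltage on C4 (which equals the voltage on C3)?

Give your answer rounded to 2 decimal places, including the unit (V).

Initial: C1(4μF, Q=17μC, V=4.25V), C2(5μF, Q=2μC, V=0.40V), C3(2μF, Q=20μC, V=10.00V), C4(5μF, Q=20μC, V=4.00V)
Op 1: CLOSE 4-3: Q_total=40.00, C_total=7.00, V=5.71; Q4=28.57, Q3=11.43; dissipated=25.714

Answer: 5.71 V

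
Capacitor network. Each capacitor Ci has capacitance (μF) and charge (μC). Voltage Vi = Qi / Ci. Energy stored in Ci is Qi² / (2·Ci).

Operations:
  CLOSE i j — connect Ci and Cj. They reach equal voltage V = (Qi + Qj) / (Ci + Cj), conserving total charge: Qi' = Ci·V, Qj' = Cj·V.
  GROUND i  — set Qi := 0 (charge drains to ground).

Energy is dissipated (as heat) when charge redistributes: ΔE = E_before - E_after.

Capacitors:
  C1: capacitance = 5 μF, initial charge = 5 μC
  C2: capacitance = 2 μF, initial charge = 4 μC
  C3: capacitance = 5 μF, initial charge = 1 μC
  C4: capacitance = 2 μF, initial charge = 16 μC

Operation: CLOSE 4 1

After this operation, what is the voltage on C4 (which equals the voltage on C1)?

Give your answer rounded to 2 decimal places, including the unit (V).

Initial: C1(5μF, Q=5μC, V=1.00V), C2(2μF, Q=4μC, V=2.00V), C3(5μF, Q=1μC, V=0.20V), C4(2μF, Q=16μC, V=8.00V)
Op 1: CLOSE 4-1: Q_total=21.00, C_total=7.00, V=3.00; Q4=6.00, Q1=15.00; dissipated=35.000

Answer: 3.00 V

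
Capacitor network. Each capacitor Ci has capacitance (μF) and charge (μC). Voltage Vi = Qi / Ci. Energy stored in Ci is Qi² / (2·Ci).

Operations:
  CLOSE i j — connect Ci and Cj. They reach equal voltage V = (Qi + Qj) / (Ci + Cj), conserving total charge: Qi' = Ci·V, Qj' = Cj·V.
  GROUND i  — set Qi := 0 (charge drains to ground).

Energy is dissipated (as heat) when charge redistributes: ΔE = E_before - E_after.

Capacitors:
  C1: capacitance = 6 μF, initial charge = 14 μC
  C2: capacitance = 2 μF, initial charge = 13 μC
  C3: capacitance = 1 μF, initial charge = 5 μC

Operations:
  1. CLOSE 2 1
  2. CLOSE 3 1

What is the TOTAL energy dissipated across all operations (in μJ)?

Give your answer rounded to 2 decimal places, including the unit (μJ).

Initial: C1(6μF, Q=14μC, V=2.33V), C2(2μF, Q=13μC, V=6.50V), C3(1μF, Q=5μC, V=5.00V)
Op 1: CLOSE 2-1: Q_total=27.00, C_total=8.00, V=3.38; Q2=6.75, Q1=20.25; dissipated=13.021
Op 2: CLOSE 3-1: Q_total=25.25, C_total=7.00, V=3.61; Q3=3.61, Q1=21.64; dissipated=1.132
Total dissipated: 14.153 μJ

Answer: 14.15 μJ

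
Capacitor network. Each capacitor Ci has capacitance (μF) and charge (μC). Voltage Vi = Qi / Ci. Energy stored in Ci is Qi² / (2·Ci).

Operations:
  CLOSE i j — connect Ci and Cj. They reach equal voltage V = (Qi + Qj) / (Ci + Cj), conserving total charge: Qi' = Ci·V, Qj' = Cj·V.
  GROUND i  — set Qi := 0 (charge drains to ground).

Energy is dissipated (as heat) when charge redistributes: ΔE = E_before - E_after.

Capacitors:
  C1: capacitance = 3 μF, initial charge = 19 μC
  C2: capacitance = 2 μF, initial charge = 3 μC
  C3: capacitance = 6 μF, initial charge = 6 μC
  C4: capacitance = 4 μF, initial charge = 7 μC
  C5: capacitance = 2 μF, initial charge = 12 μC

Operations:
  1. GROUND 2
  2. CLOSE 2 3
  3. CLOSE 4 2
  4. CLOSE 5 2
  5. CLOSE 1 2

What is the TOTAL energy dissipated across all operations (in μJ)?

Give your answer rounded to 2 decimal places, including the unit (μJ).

Initial: C1(3μF, Q=19μC, V=6.33V), C2(2μF, Q=3μC, V=1.50V), C3(6μF, Q=6μC, V=1.00V), C4(4μF, Q=7μC, V=1.75V), C5(2μF, Q=12μC, V=6.00V)
Op 1: GROUND 2: Q2=0; energy lost=2.250
Op 2: CLOSE 2-3: Q_total=6.00, C_total=8.00, V=0.75; Q2=1.50, Q3=4.50; dissipated=0.750
Op 3: CLOSE 4-2: Q_total=8.50, C_total=6.00, V=1.42; Q4=5.67, Q2=2.83; dissipated=0.667
Op 4: CLOSE 5-2: Q_total=14.83, C_total=4.00, V=3.71; Q5=7.42, Q2=7.42; dissipated=10.503
Op 5: CLOSE 1-2: Q_total=26.42, C_total=5.00, V=5.28; Q1=15.85, Q2=10.57; dissipated=4.134
Total dissipated: 18.305 μJ

Answer: 18.30 μJ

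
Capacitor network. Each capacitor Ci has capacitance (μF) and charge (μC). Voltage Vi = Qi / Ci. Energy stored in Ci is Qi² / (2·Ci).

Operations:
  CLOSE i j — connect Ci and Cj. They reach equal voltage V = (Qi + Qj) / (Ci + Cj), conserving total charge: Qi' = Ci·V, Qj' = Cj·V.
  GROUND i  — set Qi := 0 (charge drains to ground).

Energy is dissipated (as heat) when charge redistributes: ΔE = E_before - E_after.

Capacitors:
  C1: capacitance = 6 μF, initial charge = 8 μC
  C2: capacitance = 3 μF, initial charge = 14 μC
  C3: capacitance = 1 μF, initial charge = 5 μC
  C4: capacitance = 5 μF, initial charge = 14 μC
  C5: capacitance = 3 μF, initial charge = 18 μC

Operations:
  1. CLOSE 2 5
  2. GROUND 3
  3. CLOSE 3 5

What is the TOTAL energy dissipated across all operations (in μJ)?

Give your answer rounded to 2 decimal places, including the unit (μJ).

Answer: 24.50 μJ

Derivation:
Initial: C1(6μF, Q=8μC, V=1.33V), C2(3μF, Q=14μC, V=4.67V), C3(1μF, Q=5μC, V=5.00V), C4(5μF, Q=14μC, V=2.80V), C5(3μF, Q=18μC, V=6.00V)
Op 1: CLOSE 2-5: Q_total=32.00, C_total=6.00, V=5.33; Q2=16.00, Q5=16.00; dissipated=1.333
Op 2: GROUND 3: Q3=0; energy lost=12.500
Op 3: CLOSE 3-5: Q_total=16.00, C_total=4.00, V=4.00; Q3=4.00, Q5=12.00; dissipated=10.667
Total dissipated: 24.500 μJ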